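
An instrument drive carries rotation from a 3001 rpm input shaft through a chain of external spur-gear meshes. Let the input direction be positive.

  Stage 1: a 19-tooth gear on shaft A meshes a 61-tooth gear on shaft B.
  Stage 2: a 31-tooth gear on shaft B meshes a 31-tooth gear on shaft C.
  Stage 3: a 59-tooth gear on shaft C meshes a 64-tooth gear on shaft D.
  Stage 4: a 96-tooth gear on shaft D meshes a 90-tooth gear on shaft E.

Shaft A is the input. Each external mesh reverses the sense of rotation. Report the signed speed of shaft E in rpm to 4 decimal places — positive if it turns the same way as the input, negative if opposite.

Stage 1 [19T→61T]: ω = 3001.0000×19/61 = 934.7377 rpm, dir flips to −; running = −934.7377
Stage 2 [31T→31T]: ω = 934.7377×31/31 = 934.7377 rpm, dir flips to +; running = +934.7377
Stage 3 [59T→64T]: ω = 934.7377×59/64 = 861.7113 rpm, dir flips to −; running = −861.7113
Stage 4 [96T→90T]: ω = 861.7113×96/90 = 919.1587 rpm, dir flips to +; running = +919.1587

+919.1587 rpm (same as input, |ω| = 919.1587 rpm)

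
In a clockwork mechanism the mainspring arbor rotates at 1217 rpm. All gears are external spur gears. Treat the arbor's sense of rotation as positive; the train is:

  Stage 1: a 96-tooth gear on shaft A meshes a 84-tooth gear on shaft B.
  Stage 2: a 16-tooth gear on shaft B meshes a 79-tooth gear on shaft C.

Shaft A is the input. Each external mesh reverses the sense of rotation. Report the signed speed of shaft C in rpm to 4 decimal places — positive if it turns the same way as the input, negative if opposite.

Stage 1 [96T→84T]: ω = 1217.0000×96/84 = 1390.8571 rpm, dir flips to −; running = −1390.8571
Stage 2 [16T→79T]: ω = 1390.8571×16/79 = 281.6926 rpm, dir flips to +; running = +281.6926

+281.6926 rpm (same as input, |ω| = 281.6926 rpm)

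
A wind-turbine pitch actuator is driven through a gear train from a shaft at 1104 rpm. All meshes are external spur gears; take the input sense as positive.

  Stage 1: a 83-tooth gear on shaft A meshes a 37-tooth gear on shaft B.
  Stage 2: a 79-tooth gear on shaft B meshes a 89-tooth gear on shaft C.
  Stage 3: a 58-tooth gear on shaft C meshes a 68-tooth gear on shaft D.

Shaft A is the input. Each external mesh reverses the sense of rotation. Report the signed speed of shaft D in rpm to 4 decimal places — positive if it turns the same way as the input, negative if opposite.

-1875.0014 rpm (opposite to input, |ω| = 1875.0014 rpm)

Stage 1 [83T→37T]: ω = 1104.0000×83/37 = 2476.5405 rpm, dir flips to −; running = −2476.5405
Stage 2 [79T→89T]: ω = 2476.5405×79/89 = 2198.2776 rpm, dir flips to +; running = +2198.2776
Stage 3 [58T→68T]: ω = 2198.2776×58/68 = 1875.0014 rpm, dir flips to −; running = −1875.0014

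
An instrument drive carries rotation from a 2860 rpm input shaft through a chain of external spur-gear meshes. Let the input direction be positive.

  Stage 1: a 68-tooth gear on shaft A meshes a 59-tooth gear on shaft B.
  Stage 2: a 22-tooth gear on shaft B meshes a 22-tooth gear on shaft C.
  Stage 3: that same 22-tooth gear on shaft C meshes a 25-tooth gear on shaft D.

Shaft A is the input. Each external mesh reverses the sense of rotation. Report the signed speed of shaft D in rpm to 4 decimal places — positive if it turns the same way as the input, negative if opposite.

Stage 1 [68T→59T]: ω = 2860.0000×68/59 = 3296.2712 rpm, dir flips to −; running = −3296.2712
Stage 2 [22T→22T]: ω = 3296.2712×22/22 = 3296.2712 rpm, dir flips to +; running = +3296.2712
Stage 3 [22T→25T]: ω = 3296.2712×22/25 = 2900.7186 rpm, dir flips to −; running = −2900.7186

-2900.7186 rpm (opposite to input, |ω| = 2900.7186 rpm)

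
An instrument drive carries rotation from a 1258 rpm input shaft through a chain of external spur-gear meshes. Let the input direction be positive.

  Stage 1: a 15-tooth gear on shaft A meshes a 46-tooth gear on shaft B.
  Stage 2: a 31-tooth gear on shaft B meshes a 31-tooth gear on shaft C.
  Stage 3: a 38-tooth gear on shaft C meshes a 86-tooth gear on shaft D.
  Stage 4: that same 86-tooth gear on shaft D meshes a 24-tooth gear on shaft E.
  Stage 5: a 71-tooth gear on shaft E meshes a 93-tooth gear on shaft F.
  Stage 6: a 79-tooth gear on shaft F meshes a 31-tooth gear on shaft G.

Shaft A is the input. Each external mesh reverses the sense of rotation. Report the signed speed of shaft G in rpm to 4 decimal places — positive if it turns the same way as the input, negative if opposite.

+1263.6512 rpm (same as input, |ω| = 1263.6512 rpm)

Stage 1 [15T→46T]: ω = 1258.0000×15/46 = 410.2174 rpm, dir flips to −; running = −410.2174
Stage 2 [31T→31T]: ω = 410.2174×31/31 = 410.2174 rpm, dir flips to +; running = +410.2174
Stage 3 [38T→86T]: ω = 410.2174×38/86 = 181.2588 rpm, dir flips to −; running = −181.2588
Stage 4 [86T→24T]: ω = 181.2588×86/24 = 649.5109 rpm, dir flips to +; running = +649.5109
Stage 5 [71T→93T]: ω = 649.5109×71/93 = 495.8631 rpm, dir flips to −; running = −495.8631
Stage 6 [79T→31T]: ω = 495.8631×79/31 = 1263.6512 rpm, dir flips to +; running = +1263.6512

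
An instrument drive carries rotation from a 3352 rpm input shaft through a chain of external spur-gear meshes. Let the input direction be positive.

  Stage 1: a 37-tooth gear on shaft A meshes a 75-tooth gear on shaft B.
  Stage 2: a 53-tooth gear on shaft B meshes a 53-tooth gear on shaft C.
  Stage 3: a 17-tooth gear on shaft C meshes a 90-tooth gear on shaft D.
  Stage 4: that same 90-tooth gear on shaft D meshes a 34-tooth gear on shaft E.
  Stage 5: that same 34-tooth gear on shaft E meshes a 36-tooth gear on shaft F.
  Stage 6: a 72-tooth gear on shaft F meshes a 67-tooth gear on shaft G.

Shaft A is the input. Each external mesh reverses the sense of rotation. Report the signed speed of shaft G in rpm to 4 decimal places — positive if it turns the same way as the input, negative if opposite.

Stage 1 [37T→75T]: ω = 3352.0000×37/75 = 1653.6533 rpm, dir flips to −; running = −1653.6533
Stage 2 [53T→53T]: ω = 1653.6533×53/53 = 1653.6533 rpm, dir flips to +; running = +1653.6533
Stage 3 [17T→90T]: ω = 1653.6533×17/90 = 312.3567 rpm, dir flips to −; running = −312.3567
Stage 4 [90T→34T]: ω = 312.3567×90/34 = 826.8267 rpm, dir flips to +; running = +826.8267
Stage 5 [34T→36T]: ω = 826.8267×34/36 = 780.8919 rpm, dir flips to −; running = −780.8919
Stage 6 [72T→67T]: ω = 780.8919×72/67 = 839.1674 rpm, dir flips to +; running = +839.1674

+839.1674 rpm (same as input, |ω| = 839.1674 rpm)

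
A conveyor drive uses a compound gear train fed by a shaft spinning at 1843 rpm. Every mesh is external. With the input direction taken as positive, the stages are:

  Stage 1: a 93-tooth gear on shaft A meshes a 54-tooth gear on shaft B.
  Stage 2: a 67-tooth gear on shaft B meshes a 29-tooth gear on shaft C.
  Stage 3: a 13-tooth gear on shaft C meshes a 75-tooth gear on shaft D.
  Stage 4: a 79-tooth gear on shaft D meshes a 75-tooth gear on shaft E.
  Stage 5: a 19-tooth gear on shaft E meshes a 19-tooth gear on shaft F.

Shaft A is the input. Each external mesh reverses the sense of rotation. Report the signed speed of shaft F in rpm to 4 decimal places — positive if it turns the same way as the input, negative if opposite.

-1338.8726 rpm (opposite to input, |ω| = 1338.8726 rpm)

Stage 1 [93T→54T]: ω = 1843.0000×93/54 = 3174.0556 rpm, dir flips to −; running = −3174.0556
Stage 2 [67T→29T]: ω = 3174.0556×67/29 = 7333.1628 rpm, dir flips to +; running = +7333.1628
Stage 3 [13T→75T]: ω = 7333.1628×13/75 = 1271.0816 rpm, dir flips to −; running = −1271.0816
Stage 4 [79T→75T]: ω = 1271.0816×79/75 = 1338.8726 rpm, dir flips to +; running = +1338.8726
Stage 5 [19T→19T]: ω = 1338.8726×19/19 = 1338.8726 rpm, dir flips to −; running = −1338.8726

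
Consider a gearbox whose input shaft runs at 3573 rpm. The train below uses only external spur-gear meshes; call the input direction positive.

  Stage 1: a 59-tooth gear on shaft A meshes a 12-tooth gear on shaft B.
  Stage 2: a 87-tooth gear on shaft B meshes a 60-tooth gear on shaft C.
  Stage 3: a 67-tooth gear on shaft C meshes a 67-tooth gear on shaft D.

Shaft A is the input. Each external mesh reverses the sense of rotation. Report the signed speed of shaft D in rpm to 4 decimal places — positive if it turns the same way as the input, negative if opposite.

-25472.5125 rpm (opposite to input, |ω| = 25472.5125 rpm)

Stage 1 [59T→12T]: ω = 3573.0000×59/12 = 17567.2500 rpm, dir flips to −; running = −17567.2500
Stage 2 [87T→60T]: ω = 17567.2500×87/60 = 25472.5125 rpm, dir flips to +; running = +25472.5125
Stage 3 [67T→67T]: ω = 25472.5125×67/67 = 25472.5125 rpm, dir flips to −; running = −25472.5125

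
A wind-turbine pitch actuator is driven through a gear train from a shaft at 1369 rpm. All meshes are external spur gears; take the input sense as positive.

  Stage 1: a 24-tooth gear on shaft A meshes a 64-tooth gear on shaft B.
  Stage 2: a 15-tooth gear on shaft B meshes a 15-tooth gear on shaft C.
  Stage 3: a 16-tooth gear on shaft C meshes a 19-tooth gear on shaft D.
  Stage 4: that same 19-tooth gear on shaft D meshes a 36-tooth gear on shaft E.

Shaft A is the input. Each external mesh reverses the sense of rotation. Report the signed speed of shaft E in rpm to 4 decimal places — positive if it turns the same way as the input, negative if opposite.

Stage 1 [24T→64T]: ω = 1369.0000×24/64 = 513.3750 rpm, dir flips to −; running = −513.3750
Stage 2 [15T→15T]: ω = 513.3750×15/15 = 513.3750 rpm, dir flips to +; running = +513.3750
Stage 3 [16T→19T]: ω = 513.3750×16/19 = 432.3158 rpm, dir flips to −; running = −432.3158
Stage 4 [19T→36T]: ω = 432.3158×19/36 = 228.1667 rpm, dir flips to +; running = +228.1667

+228.1667 rpm (same as input, |ω| = 228.1667 rpm)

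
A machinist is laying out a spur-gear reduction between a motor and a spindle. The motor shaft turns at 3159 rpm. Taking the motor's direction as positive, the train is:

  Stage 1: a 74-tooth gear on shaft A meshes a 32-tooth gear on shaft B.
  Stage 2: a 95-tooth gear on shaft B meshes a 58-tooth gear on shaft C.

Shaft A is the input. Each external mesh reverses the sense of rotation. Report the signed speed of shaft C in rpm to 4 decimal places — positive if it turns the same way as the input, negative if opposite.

Stage 1 [74T→32T]: ω = 3159.0000×74/32 = 7305.1875 rpm, dir flips to −; running = −7305.1875
Stage 2 [95T→58T]: ω = 7305.1875×95/58 = 11965.3933 rpm, dir flips to +; running = +11965.3933

+11965.3933 rpm (same as input, |ω| = 11965.3933 rpm)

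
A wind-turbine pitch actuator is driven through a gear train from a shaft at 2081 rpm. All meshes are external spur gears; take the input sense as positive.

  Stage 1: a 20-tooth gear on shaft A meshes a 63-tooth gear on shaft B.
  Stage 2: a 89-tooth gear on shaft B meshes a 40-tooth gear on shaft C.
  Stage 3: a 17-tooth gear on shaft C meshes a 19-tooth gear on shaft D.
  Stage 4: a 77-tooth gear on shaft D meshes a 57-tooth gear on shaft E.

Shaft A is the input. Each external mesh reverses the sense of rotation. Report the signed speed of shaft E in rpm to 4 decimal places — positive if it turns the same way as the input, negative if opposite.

+1776.6535 rpm (same as input, |ω| = 1776.6535 rpm)

Stage 1 [20T→63T]: ω = 2081.0000×20/63 = 660.6349 rpm, dir flips to −; running = −660.6349
Stage 2 [89T→40T]: ω = 660.6349×89/40 = 1469.9127 rpm, dir flips to +; running = +1469.9127
Stage 3 [17T→19T]: ω = 1469.9127×17/19 = 1315.1850 rpm, dir flips to −; running = −1315.1850
Stage 4 [77T→57T]: ω = 1315.1850×77/57 = 1776.6535 rpm, dir flips to +; running = +1776.6535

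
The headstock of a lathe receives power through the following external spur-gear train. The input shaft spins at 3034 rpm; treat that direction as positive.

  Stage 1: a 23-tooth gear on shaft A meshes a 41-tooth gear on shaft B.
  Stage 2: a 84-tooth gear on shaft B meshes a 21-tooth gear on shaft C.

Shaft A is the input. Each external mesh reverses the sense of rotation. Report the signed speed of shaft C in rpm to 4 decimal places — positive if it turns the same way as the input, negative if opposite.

+6808.0000 rpm (same as input, |ω| = 6808.0000 rpm)

Stage 1 [23T→41T]: ω = 3034.0000×23/41 = 1702.0000 rpm, dir flips to −; running = −1702.0000
Stage 2 [84T→21T]: ω = 1702.0000×84/21 = 6808.0000 rpm, dir flips to +; running = +6808.0000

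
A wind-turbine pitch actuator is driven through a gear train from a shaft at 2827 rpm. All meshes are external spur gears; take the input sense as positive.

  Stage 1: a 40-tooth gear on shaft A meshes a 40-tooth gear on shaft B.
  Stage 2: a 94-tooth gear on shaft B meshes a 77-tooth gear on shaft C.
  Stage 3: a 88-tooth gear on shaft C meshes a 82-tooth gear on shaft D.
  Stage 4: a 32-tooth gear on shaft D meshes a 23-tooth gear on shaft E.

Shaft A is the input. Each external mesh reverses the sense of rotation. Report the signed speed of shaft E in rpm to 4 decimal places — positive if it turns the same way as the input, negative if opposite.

Stage 1 [40T→40T]: ω = 2827.0000×40/40 = 2827.0000 rpm, dir flips to −; running = −2827.0000
Stage 2 [94T→77T]: ω = 2827.0000×94/77 = 3451.1429 rpm, dir flips to +; running = +3451.1429
Stage 3 [88T→82T]: ω = 3451.1429×88/82 = 3703.6655 rpm, dir flips to −; running = −3703.6655
Stage 4 [32T→23T]: ω = 3703.6655×32/23 = 5152.9259 rpm, dir flips to +; running = +5152.9259

+5152.9259 rpm (same as input, |ω| = 5152.9259 rpm)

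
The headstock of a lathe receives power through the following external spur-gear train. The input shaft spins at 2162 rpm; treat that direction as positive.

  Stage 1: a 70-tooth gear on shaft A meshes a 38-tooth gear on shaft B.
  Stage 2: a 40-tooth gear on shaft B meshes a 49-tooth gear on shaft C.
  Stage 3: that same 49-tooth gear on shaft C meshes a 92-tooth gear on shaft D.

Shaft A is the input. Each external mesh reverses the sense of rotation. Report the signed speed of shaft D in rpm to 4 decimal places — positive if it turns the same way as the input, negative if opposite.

Stage 1 [70T→38T]: ω = 2162.0000×70/38 = 3982.6316 rpm, dir flips to −; running = −3982.6316
Stage 2 [40T→49T]: ω = 3982.6316×40/49 = 3251.1278 rpm, dir flips to +; running = +3251.1278
Stage 3 [49T→92T]: ω = 3251.1278×49/92 = 1731.5789 rpm, dir flips to −; running = −1731.5789

-1731.5789 rpm (opposite to input, |ω| = 1731.5789 rpm)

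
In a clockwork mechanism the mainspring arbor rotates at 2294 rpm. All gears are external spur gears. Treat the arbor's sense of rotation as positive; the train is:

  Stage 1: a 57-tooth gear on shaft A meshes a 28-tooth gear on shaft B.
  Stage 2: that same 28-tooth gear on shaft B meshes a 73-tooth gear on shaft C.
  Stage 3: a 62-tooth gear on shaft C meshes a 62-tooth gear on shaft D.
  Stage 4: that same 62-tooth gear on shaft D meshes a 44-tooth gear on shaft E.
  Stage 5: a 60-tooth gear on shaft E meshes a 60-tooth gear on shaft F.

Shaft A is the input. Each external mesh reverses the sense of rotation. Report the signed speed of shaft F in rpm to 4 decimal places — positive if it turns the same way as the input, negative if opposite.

Stage 1 [57T→28T]: ω = 2294.0000×57/28 = 4669.9286 rpm, dir flips to −; running = −4669.9286
Stage 2 [28T→73T]: ω = 4669.9286×28/73 = 1791.2055 rpm, dir flips to +; running = +1791.2055
Stage 3 [62T→62T]: ω = 1791.2055×62/62 = 1791.2055 rpm, dir flips to −; running = −1791.2055
Stage 4 [62T→44T]: ω = 1791.2055×62/44 = 2523.9714 rpm, dir flips to +; running = +2523.9714
Stage 5 [60T→60T]: ω = 2523.9714×60/60 = 2523.9714 rpm, dir flips to −; running = −2523.9714

-2523.9714 rpm (opposite to input, |ω| = 2523.9714 rpm)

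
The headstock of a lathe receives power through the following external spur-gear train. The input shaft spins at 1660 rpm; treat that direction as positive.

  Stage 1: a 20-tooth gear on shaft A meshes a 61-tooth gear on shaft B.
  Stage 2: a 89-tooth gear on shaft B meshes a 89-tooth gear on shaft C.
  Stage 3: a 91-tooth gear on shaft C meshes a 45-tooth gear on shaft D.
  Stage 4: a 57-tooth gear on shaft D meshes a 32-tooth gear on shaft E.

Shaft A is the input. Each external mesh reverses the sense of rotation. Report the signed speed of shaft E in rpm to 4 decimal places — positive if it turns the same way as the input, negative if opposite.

Stage 1 [20T→61T]: ω = 1660.0000×20/61 = 544.2623 rpm, dir flips to −; running = −544.2623
Stage 2 [89T→89T]: ω = 544.2623×89/89 = 544.2623 rpm, dir flips to +; running = +544.2623
Stage 3 [91T→45T]: ω = 544.2623×91/45 = 1100.6193 rpm, dir flips to −; running = −1100.6193
Stage 4 [57T→32T]: ω = 1100.6193×57/32 = 1960.4781 rpm, dir flips to +; running = +1960.4781

+1960.4781 rpm (same as input, |ω| = 1960.4781 rpm)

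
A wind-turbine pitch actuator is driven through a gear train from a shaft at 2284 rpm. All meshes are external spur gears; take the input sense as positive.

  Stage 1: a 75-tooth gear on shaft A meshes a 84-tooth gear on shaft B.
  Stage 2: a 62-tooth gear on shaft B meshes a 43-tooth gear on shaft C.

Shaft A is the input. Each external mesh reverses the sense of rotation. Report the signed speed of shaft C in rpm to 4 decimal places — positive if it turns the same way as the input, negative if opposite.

Stage 1 [75T→84T]: ω = 2284.0000×75/84 = 2039.2857 rpm, dir flips to −; running = −2039.2857
Stage 2 [62T→43T]: ω = 2039.2857×62/43 = 2940.3654 rpm, dir flips to +; running = +2940.3654

+2940.3654 rpm (same as input, |ω| = 2940.3654 rpm)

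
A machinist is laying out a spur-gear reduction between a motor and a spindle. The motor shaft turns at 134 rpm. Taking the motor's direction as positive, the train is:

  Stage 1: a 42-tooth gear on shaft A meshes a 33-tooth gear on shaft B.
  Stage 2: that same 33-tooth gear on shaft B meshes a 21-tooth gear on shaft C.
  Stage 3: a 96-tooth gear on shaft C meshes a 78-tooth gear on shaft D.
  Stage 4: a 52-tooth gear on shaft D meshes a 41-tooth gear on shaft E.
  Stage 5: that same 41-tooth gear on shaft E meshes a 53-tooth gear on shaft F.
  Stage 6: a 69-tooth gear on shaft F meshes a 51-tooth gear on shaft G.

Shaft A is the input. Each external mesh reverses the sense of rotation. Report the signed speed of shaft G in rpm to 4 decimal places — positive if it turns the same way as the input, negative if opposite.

+437.8424 rpm (same as input, |ω| = 437.8424 rpm)

Stage 1 [42T→33T]: ω = 134.0000×42/33 = 170.5455 rpm, dir flips to −; running = −170.5455
Stage 2 [33T→21T]: ω = 170.5455×33/21 = 268.0000 rpm, dir flips to +; running = +268.0000
Stage 3 [96T→78T]: ω = 268.0000×96/78 = 329.8462 rpm, dir flips to −; running = −329.8462
Stage 4 [52T→41T]: ω = 329.8462×52/41 = 418.3415 rpm, dir flips to +; running = +418.3415
Stage 5 [41T→53T]: ω = 418.3415×41/53 = 323.6226 rpm, dir flips to −; running = −323.6226
Stage 6 [69T→51T]: ω = 323.6226×69/51 = 437.8424 rpm, dir flips to +; running = +437.8424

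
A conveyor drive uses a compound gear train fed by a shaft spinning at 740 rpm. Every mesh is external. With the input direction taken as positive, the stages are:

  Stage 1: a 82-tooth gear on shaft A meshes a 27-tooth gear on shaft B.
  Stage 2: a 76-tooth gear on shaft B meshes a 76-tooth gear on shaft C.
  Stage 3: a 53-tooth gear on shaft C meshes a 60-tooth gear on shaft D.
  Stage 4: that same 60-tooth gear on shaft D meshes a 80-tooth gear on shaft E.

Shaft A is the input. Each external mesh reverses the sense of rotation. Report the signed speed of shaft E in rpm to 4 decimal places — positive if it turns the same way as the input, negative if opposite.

+1488.9074 rpm (same as input, |ω| = 1488.9074 rpm)

Stage 1 [82T→27T]: ω = 740.0000×82/27 = 2247.4074 rpm, dir flips to −; running = −2247.4074
Stage 2 [76T→76T]: ω = 2247.4074×76/76 = 2247.4074 rpm, dir flips to +; running = +2247.4074
Stage 3 [53T→60T]: ω = 2247.4074×53/60 = 1985.2099 rpm, dir flips to −; running = −1985.2099
Stage 4 [60T→80T]: ω = 1985.2099×60/80 = 1488.9074 rpm, dir flips to +; running = +1488.9074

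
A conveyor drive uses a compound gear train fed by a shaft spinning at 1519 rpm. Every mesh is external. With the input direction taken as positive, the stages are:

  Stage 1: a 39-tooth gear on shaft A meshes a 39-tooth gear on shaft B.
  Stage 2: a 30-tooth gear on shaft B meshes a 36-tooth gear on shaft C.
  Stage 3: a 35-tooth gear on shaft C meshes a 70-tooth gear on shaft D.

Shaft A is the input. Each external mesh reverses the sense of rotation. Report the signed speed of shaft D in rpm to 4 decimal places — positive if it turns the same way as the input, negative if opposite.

Stage 1 [39T→39T]: ω = 1519.0000×39/39 = 1519.0000 rpm, dir flips to −; running = −1519.0000
Stage 2 [30T→36T]: ω = 1519.0000×30/36 = 1265.8333 rpm, dir flips to +; running = +1265.8333
Stage 3 [35T→70T]: ω = 1265.8333×35/70 = 632.9167 rpm, dir flips to −; running = −632.9167

-632.9167 rpm (opposite to input, |ω| = 632.9167 rpm)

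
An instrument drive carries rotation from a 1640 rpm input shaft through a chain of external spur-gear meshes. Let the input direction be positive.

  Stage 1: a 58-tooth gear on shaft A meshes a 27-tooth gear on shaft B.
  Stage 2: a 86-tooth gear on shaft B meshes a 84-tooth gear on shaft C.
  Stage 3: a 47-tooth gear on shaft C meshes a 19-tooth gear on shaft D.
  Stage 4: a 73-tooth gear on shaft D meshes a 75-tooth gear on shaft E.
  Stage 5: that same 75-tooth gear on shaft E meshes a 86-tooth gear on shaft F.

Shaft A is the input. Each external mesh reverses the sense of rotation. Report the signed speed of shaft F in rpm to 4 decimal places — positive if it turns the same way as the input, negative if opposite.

Stage 1 [58T→27T]: ω = 1640.0000×58/27 = 3522.9630 rpm, dir flips to −; running = −3522.9630
Stage 2 [86T→84T]: ω = 3522.9630×86/84 = 3606.8430 rpm, dir flips to +; running = +3606.8430
Stage 3 [47T→19T]: ω = 3606.8430×47/19 = 8922.1907 rpm, dir flips to −; running = −8922.1907
Stage 4 [73T→75T]: ω = 8922.1907×73/75 = 8684.2656 rpm, dir flips to +; running = +8684.2656
Stage 5 [75T→86T]: ω = 8684.2656×75/86 = 7573.4874 rpm, dir flips to −; running = −7573.4874

-7573.4874 rpm (opposite to input, |ω| = 7573.4874 rpm)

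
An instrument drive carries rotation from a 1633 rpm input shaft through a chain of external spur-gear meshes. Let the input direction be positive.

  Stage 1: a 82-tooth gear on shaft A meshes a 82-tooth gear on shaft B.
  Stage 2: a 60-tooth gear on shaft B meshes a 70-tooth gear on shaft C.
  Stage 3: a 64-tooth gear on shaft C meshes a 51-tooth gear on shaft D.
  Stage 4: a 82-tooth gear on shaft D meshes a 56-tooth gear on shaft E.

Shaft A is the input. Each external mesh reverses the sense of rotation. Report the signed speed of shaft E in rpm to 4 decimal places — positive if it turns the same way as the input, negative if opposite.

Stage 1 [82T→82T]: ω = 1633.0000×82/82 = 1633.0000 rpm, dir flips to −; running = −1633.0000
Stage 2 [60T→70T]: ω = 1633.0000×60/70 = 1399.7143 rpm, dir flips to +; running = +1399.7143
Stage 3 [64T→51T]: ω = 1399.7143×64/51 = 1756.5042 rpm, dir flips to −; running = −1756.5042
Stage 4 [82T→56T]: ω = 1756.5042×82/56 = 2572.0240 rpm, dir flips to +; running = +2572.0240

+2572.0240 rpm (same as input, |ω| = 2572.0240 rpm)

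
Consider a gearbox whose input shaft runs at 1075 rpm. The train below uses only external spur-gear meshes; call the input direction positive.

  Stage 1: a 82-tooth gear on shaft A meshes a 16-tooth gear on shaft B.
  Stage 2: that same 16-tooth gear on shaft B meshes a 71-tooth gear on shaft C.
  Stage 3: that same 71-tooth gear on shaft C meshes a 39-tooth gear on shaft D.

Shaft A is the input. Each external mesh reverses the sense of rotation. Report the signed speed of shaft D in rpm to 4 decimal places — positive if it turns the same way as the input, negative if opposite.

-2260.2564 rpm (opposite to input, |ω| = 2260.2564 rpm)

Stage 1 [82T→16T]: ω = 1075.0000×82/16 = 5509.3750 rpm, dir flips to −; running = −5509.3750
Stage 2 [16T→71T]: ω = 5509.3750×16/71 = 1241.5493 rpm, dir flips to +; running = +1241.5493
Stage 3 [71T→39T]: ω = 1241.5493×71/39 = 2260.2564 rpm, dir flips to −; running = −2260.2564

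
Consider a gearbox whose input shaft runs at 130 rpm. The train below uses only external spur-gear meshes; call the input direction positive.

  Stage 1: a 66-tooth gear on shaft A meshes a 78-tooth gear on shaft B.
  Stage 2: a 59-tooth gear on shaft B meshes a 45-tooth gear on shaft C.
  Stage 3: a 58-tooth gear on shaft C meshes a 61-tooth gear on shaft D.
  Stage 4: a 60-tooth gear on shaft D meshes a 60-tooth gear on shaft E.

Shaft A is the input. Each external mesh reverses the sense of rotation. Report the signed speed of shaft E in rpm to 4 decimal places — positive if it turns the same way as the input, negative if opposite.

+137.1293 rpm (same as input, |ω| = 137.1293 rpm)

Stage 1 [66T→78T]: ω = 130.0000×66/78 = 110.0000 rpm, dir flips to −; running = −110.0000
Stage 2 [59T→45T]: ω = 110.0000×59/45 = 144.2222 rpm, dir flips to +; running = +144.2222
Stage 3 [58T→61T]: ω = 144.2222×58/61 = 137.1293 rpm, dir flips to −; running = −137.1293
Stage 4 [60T→60T]: ω = 137.1293×60/60 = 137.1293 rpm, dir flips to +; running = +137.1293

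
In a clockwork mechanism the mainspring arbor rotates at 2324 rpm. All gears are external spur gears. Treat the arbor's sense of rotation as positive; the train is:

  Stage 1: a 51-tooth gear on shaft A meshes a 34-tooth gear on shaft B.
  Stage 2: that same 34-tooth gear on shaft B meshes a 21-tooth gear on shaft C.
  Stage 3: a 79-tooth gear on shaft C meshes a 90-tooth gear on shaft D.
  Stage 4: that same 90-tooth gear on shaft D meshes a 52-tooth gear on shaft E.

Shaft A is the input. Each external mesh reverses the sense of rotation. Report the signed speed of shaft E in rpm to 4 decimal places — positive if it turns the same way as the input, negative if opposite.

Stage 1 [51T→34T]: ω = 2324.0000×51/34 = 3486.0000 rpm, dir flips to −; running = −3486.0000
Stage 2 [34T→21T]: ω = 3486.0000×34/21 = 5644.0000 rpm, dir flips to +; running = +5644.0000
Stage 3 [79T→90T]: ω = 5644.0000×79/90 = 4954.1778 rpm, dir flips to −; running = −4954.1778
Stage 4 [90T→52T]: ω = 4954.1778×90/52 = 8574.5385 rpm, dir flips to +; running = +8574.5385

+8574.5385 rpm (same as input, |ω| = 8574.5385 rpm)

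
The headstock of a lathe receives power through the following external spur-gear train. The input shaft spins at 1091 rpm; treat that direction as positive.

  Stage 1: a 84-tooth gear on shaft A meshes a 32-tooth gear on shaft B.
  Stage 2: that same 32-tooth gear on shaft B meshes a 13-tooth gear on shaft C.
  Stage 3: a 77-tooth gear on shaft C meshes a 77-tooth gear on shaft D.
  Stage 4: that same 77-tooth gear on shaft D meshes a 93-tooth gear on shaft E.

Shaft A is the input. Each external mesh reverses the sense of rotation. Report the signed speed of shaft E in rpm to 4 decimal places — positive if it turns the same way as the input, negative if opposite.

+5836.7146 rpm (same as input, |ω| = 5836.7146 rpm)

Stage 1 [84T→32T]: ω = 1091.0000×84/32 = 2863.8750 rpm, dir flips to −; running = −2863.8750
Stage 2 [32T→13T]: ω = 2863.8750×32/13 = 7049.5385 rpm, dir flips to +; running = +7049.5385
Stage 3 [77T→77T]: ω = 7049.5385×77/77 = 7049.5385 rpm, dir flips to −; running = −7049.5385
Stage 4 [77T→93T]: ω = 7049.5385×77/93 = 5836.7146 rpm, dir flips to +; running = +5836.7146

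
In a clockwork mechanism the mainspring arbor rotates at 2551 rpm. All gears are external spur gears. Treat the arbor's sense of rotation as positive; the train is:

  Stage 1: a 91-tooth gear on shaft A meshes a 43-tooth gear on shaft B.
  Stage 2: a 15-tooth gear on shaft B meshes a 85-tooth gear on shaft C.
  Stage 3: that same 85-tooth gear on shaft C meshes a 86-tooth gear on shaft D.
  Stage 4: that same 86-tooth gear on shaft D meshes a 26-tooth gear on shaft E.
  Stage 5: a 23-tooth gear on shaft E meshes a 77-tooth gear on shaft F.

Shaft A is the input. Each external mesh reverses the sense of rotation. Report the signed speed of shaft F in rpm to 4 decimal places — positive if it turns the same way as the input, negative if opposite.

Stage 1 [91T→43T]: ω = 2551.0000×91/43 = 5398.6279 rpm, dir flips to −; running = −5398.6279
Stage 2 [15T→85T]: ω = 5398.6279×15/85 = 952.6990 rpm, dir flips to +; running = +952.6990
Stage 3 [85T→86T]: ω = 952.6990×85/86 = 941.6211 rpm, dir flips to −; running = −941.6211
Stage 4 [86T→26T]: ω = 941.6211×86/26 = 3114.5930 rpm, dir flips to +; running = +3114.5930
Stage 5 [23T→77T]: ω = 3114.5930×23/77 = 930.3330 rpm, dir flips to −; running = −930.3330

-930.3330 rpm (opposite to input, |ω| = 930.3330 rpm)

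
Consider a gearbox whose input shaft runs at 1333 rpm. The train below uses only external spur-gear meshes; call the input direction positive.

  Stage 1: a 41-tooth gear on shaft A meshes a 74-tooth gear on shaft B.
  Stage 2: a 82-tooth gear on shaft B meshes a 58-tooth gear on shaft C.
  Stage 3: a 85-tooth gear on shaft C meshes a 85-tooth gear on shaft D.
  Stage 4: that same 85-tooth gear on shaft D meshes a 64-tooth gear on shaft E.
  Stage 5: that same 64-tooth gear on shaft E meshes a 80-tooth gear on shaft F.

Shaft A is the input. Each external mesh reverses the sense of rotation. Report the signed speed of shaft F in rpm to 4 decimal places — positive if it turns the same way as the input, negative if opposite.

-1109.4228 rpm (opposite to input, |ω| = 1109.4228 rpm)

Stage 1 [41T→74T]: ω = 1333.0000×41/74 = 738.5541 rpm, dir flips to −; running = −738.5541
Stage 2 [82T→58T]: ω = 738.5541×82/58 = 1044.1626 rpm, dir flips to +; running = +1044.1626
Stage 3 [85T→85T]: ω = 1044.1626×85/85 = 1044.1626 rpm, dir flips to −; running = −1044.1626
Stage 4 [85T→64T]: ω = 1044.1626×85/64 = 1386.7785 rpm, dir flips to +; running = +1386.7785
Stage 5 [64T→80T]: ω = 1386.7785×64/80 = 1109.4228 rpm, dir flips to −; running = −1109.4228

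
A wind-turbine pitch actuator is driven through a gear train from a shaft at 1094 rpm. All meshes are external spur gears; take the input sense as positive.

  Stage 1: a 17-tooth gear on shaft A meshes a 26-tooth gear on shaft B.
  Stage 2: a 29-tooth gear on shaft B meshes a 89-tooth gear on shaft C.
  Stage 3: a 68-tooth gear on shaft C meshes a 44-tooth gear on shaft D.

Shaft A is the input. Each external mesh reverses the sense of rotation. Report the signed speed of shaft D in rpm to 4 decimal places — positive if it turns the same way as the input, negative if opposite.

-360.2111 rpm (opposite to input, |ω| = 360.2111 rpm)

Stage 1 [17T→26T]: ω = 1094.0000×17/26 = 715.3077 rpm, dir flips to −; running = −715.3077
Stage 2 [29T→89T]: ω = 715.3077×29/89 = 233.0778 rpm, dir flips to +; running = +233.0778
Stage 3 [68T→44T]: ω = 233.0778×68/44 = 360.2111 rpm, dir flips to −; running = −360.2111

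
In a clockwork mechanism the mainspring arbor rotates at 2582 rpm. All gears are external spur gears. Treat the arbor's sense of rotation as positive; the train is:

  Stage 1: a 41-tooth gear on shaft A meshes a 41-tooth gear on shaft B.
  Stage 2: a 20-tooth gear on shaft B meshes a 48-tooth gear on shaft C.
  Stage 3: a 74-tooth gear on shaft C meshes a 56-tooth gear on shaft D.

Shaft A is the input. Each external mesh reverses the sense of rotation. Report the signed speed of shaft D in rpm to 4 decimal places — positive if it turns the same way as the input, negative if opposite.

Stage 1 [41T→41T]: ω = 2582.0000×41/41 = 2582.0000 rpm, dir flips to −; running = −2582.0000
Stage 2 [20T→48T]: ω = 2582.0000×20/48 = 1075.8333 rpm, dir flips to +; running = +1075.8333
Stage 3 [74T→56T]: ω = 1075.8333×74/56 = 1421.6369 rpm, dir flips to −; running = −1421.6369

-1421.6369 rpm (opposite to input, |ω| = 1421.6369 rpm)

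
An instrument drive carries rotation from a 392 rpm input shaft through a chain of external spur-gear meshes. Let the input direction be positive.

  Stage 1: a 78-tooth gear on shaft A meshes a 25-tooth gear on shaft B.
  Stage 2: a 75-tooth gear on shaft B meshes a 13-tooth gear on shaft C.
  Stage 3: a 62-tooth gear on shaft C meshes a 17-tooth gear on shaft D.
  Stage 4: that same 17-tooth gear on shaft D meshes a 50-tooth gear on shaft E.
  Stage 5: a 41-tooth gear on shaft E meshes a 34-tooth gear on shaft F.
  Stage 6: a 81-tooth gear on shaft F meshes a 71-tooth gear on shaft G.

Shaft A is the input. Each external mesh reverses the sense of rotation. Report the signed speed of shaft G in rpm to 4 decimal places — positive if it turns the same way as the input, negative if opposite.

+12036.8228 rpm (same as input, |ω| = 12036.8228 rpm)

Stage 1 [78T→25T]: ω = 392.0000×78/25 = 1223.0400 rpm, dir flips to −; running = −1223.0400
Stage 2 [75T→13T]: ω = 1223.0400×75/13 = 7056.0000 rpm, dir flips to +; running = +7056.0000
Stage 3 [62T→17T]: ω = 7056.0000×62/17 = 25733.6471 rpm, dir flips to −; running = −25733.6471
Stage 4 [17T→50T]: ω = 25733.6471×17/50 = 8749.4400 rpm, dir flips to +; running = +8749.4400
Stage 5 [41T→34T]: ω = 8749.4400×41/34 = 10550.7953 rpm, dir flips to −; running = −10550.7953
Stage 6 [81T→71T]: ω = 10550.7953×81/71 = 12036.8228 rpm, dir flips to +; running = +12036.8228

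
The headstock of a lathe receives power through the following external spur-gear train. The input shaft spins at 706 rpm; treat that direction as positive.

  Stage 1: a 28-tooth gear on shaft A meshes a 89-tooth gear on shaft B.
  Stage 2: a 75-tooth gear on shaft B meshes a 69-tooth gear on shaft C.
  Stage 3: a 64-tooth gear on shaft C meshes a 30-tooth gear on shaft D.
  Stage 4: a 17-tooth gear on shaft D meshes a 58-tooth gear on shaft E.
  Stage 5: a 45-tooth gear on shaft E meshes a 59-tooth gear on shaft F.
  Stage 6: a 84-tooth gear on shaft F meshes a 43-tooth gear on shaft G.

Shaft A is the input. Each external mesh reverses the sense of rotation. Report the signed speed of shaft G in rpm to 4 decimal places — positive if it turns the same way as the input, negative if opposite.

+224.9240 rpm (same as input, |ω| = 224.9240 rpm)

Stage 1 [28T→89T]: ω = 706.0000×28/89 = 222.1124 rpm, dir flips to −; running = −222.1124
Stage 2 [75T→69T]: ω = 222.1124×75/69 = 241.4265 rpm, dir flips to +; running = +241.4265
Stage 3 [64T→30T]: ω = 241.4265×64/30 = 515.0432 rpm, dir flips to −; running = −515.0432
Stage 4 [17T→58T]: ω = 515.0432×17/58 = 150.9609 rpm, dir flips to +; running = +150.9609
Stage 5 [45T→59T]: ω = 150.9609×45/59 = 115.1397 rpm, dir flips to −; running = −115.1397
Stage 6 [84T→43T]: ω = 115.1397×84/43 = 224.9240 rpm, dir flips to +; running = +224.9240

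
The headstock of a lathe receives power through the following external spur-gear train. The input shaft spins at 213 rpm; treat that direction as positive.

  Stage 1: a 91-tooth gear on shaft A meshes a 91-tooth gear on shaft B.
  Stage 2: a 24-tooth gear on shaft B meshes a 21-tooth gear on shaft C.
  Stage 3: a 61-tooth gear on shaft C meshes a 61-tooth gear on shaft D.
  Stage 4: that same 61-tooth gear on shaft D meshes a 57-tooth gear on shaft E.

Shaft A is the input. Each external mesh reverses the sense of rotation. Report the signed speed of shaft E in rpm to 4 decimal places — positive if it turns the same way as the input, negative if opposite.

+260.5113 rpm (same as input, |ω| = 260.5113 rpm)

Stage 1 [91T→91T]: ω = 213.0000×91/91 = 213.0000 rpm, dir flips to −; running = −213.0000
Stage 2 [24T→21T]: ω = 213.0000×24/21 = 243.4286 rpm, dir flips to +; running = +243.4286
Stage 3 [61T→61T]: ω = 243.4286×61/61 = 243.4286 rpm, dir flips to −; running = −243.4286
Stage 4 [61T→57T]: ω = 243.4286×61/57 = 260.5113 rpm, dir flips to +; running = +260.5113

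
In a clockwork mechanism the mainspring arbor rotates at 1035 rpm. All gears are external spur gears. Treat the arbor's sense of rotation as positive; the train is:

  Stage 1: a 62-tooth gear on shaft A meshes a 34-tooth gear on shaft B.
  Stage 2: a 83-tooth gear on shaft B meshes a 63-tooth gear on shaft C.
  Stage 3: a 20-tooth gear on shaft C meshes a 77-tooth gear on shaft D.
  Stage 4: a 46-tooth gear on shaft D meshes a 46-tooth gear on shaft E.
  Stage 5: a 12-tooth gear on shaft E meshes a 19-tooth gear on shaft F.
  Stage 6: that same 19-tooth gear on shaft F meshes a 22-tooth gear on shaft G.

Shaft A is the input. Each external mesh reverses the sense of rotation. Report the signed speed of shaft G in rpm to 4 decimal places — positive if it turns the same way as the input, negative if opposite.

+352.2804 rpm (same as input, |ω| = 352.2804 rpm)

Stage 1 [62T→34T]: ω = 1035.0000×62/34 = 1887.3529 rpm, dir flips to −; running = −1887.3529
Stage 2 [83T→63T]: ω = 1887.3529×83/63 = 2486.5126 rpm, dir flips to +; running = +2486.5126
Stage 3 [20T→77T]: ω = 2486.5126×20/77 = 645.8474 rpm, dir flips to −; running = −645.8474
Stage 4 [46T→46T]: ω = 645.8474×46/46 = 645.8474 rpm, dir flips to +; running = +645.8474
Stage 5 [12T→19T]: ω = 645.8474×12/19 = 407.9036 rpm, dir flips to −; running = −407.9036
Stage 6 [19T→22T]: ω = 407.9036×19/22 = 352.2804 rpm, dir flips to +; running = +352.2804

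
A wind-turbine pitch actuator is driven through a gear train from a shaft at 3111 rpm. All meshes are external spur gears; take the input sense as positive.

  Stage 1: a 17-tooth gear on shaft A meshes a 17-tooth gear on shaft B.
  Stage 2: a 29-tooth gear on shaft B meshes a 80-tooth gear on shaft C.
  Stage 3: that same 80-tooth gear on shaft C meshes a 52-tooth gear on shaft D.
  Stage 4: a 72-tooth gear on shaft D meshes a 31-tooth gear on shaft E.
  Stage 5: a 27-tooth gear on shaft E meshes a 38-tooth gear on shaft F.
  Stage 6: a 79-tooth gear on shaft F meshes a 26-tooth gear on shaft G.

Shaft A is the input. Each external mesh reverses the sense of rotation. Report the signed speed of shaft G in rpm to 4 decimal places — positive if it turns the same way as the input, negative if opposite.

Stage 1 [17T→17T]: ω = 3111.0000×17/17 = 3111.0000 rpm, dir flips to −; running = −3111.0000
Stage 2 [29T→80T]: ω = 3111.0000×29/80 = 1127.7375 rpm, dir flips to +; running = +1127.7375
Stage 3 [80T→52T]: ω = 1127.7375×80/52 = 1734.9808 rpm, dir flips to −; running = −1734.9808
Stage 4 [72T→31T]: ω = 1734.9808×72/31 = 4029.6328 rpm, dir flips to +; running = +4029.6328
Stage 5 [27T→38T]: ω = 4029.6328×27/38 = 2863.1601 rpm, dir flips to −; running = −2863.1601
Stage 6 [79T→26T]: ω = 2863.1601×79/26 = 8699.6019 rpm, dir flips to +; running = +8699.6019

+8699.6019 rpm (same as input, |ω| = 8699.6019 rpm)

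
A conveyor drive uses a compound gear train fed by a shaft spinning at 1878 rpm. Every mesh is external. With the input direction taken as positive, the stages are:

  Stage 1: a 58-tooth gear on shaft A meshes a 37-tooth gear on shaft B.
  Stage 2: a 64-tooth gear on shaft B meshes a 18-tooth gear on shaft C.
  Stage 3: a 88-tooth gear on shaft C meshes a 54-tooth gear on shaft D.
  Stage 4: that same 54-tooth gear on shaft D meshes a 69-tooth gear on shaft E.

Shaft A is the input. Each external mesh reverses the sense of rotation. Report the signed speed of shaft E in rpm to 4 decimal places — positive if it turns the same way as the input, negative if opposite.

Stage 1 [58T→37T]: ω = 1878.0000×58/37 = 2943.8919 rpm, dir flips to −; running = −2943.8919
Stage 2 [64T→18T]: ω = 2943.8919×64/18 = 10467.1712 rpm, dir flips to +; running = +10467.1712
Stage 3 [88T→54T]: ω = 10467.1712×88/54 = 17057.6123 rpm, dir flips to −; running = −17057.6123
Stage 4 [54T→69T]: ω = 17057.6123×54/69 = 13349.4357 rpm, dir flips to +; running = +13349.4357

+13349.4357 rpm (same as input, |ω| = 13349.4357 rpm)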